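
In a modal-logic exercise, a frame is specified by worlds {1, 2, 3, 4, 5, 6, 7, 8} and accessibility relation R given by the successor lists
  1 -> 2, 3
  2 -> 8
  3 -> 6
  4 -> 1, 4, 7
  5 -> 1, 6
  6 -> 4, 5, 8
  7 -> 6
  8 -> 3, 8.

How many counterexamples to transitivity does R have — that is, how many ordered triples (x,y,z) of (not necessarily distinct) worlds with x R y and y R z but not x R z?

23

Enumerating: (1,2,8), (1,3,6), (2,8,3), (3,6,4), (3,6,5), (3,6,8), (4,1,2), (4,1,3), (4,7,6), (5,1,2), (5,1,3), (5,6,4), … and 11 more.
Total: 23.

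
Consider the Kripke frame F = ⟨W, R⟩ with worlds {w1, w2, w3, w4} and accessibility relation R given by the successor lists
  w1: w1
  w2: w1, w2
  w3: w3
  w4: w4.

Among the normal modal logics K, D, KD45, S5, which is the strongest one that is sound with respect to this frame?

D

Serial (axiom D): yes — every world has a successor (e.g. w1 R w1).
Euclidean (axiom 5): no — w2 R w1 and w2 R w2, but not w1 R w2.
Transitive (axiom 4): yes — every two-step R-path is closed by a direct edge.
Reflexive (axiom T): yes — every world is R-related to itself.
So F validates K, D; KD45 would additionally require R to be Euclidean. The strongest is D.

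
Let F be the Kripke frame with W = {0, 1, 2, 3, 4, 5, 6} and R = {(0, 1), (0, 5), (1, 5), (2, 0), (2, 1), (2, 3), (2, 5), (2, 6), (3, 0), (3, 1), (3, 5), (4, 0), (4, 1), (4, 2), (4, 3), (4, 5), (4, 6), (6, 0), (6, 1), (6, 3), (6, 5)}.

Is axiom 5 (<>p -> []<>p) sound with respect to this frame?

By correspondence theory, 5 is valid on a frame iff R is Euclidean.
Euclidean: no — 0 R 5 and 0 R 1, but not 5 R 1.

No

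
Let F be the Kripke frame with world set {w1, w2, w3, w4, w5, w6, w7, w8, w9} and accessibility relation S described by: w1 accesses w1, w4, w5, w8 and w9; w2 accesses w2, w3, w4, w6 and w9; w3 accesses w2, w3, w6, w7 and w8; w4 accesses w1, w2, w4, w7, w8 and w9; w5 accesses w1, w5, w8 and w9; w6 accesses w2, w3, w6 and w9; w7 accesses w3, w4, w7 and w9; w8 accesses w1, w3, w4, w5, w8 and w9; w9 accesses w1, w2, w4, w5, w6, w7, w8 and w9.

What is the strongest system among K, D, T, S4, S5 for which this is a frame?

T

Serial (axiom D): yes — every world has a successor (e.g. w1 S w1).
Reflexive (axiom T): yes — every world is S-related to itself.
Transitive (axiom 4): no — w1 S w4 and w4 S w2, but not w1 S w2.
Euclidean (axiom 5): no — w1 S w4 and w1 S w5, but not w4 S w5.
So F validates K, D, T; S4 would additionally require S to be transitive. The strongest is T.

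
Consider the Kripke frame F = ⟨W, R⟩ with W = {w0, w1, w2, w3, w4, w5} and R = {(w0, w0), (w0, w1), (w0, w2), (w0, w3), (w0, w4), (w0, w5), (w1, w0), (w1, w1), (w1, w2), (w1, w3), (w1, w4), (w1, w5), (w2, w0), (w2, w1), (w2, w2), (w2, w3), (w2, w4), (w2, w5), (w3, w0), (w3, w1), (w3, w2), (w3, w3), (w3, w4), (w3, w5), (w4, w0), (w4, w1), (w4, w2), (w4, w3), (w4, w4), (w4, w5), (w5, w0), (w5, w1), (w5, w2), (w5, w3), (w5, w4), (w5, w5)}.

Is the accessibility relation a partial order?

No

Reflexive: yes — every world is R-related to itself.
Transitive: yes — every two-step R-path is closed by a direct edge.
Antisymmetric: no — w0 R w1 and w1 R w0 with w0 ≠ w1.
So R is not a partial order.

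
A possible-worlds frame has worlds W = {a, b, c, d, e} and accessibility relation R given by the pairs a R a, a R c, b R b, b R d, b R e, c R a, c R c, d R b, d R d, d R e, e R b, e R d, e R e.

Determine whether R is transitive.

Yes

Transitive: yes — every two-step R-path is closed by a direct edge.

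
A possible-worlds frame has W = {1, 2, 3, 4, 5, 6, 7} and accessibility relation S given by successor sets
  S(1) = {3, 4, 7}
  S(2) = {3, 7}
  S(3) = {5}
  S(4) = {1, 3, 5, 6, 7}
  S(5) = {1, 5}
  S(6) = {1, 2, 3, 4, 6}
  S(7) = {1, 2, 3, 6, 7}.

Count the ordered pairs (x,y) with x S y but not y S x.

12

Enumerating: (1,3), (2,3), (3,5), (4,3), (4,5), (4,7), (5,1), (6,1), (6,2), (6,3), (7,3), (7,6).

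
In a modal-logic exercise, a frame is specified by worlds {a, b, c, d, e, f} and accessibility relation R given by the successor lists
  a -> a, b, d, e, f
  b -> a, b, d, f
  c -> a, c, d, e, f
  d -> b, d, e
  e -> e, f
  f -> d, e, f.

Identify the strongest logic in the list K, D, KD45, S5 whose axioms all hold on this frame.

Serial (axiom D): yes — every world has a successor (e.g. a R a).
Euclidean (axiom 5): no — a R b and a R e, but not b R e.
Transitive (axiom 4): no — b R a and a R e, but not b R e.
Reflexive (axiom T): yes — every world is R-related to itself.
So F validates K, D; KD45 would additionally require R to be Euclidean and transitive. The strongest is D.

D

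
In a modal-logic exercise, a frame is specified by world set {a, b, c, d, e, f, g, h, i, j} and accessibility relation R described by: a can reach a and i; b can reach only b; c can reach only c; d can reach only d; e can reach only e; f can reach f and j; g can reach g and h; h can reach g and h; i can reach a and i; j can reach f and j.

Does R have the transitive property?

Yes

Transitive: yes — every two-step R-path is closed by a direct edge.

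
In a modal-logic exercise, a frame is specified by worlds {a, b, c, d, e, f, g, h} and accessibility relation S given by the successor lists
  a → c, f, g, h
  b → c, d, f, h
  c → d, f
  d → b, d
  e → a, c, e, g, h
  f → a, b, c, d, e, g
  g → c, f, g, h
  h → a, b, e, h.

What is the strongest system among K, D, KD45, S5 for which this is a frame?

D

Serial (axiom D): yes — every world has a successor (e.g. a S c).
Euclidean (axiom 5): no — a S c and a S g, but not c S g.
Transitive (axiom 4): no — a S c and c S d, but not a S d.
Reflexive (axiom T): no — a is not related to itself.
So F validates K, D; KD45 would additionally require S to be Euclidean and transitive. The strongest is D.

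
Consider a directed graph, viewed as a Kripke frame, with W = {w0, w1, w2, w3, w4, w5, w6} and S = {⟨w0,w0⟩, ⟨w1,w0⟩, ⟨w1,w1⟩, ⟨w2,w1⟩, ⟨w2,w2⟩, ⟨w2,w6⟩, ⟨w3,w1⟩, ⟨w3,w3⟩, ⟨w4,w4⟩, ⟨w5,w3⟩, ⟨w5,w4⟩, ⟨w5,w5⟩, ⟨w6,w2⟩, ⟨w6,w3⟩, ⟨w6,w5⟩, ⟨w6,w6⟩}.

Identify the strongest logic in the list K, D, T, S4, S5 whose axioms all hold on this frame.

T

Serial (axiom D): yes — every world has a successor (e.g. w0 S w0).
Reflexive (axiom T): yes — every world is S-related to itself.
Transitive (axiom 4): no — w2 S w1 and w1 S w0, but not w2 S w0.
Euclidean (axiom 5): no — w2 S w1 and w2 S w6, but not w1 S w6.
So F validates K, D, T; S4 would additionally require S to be transitive. The strongest is T.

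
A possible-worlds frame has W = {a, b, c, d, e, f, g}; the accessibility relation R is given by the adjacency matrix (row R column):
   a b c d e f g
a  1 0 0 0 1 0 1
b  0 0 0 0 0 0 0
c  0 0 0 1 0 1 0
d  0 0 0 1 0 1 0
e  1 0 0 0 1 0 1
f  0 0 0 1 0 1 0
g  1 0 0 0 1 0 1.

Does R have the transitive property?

Yes

Transitive: yes — every two-step R-path is closed by a direct edge.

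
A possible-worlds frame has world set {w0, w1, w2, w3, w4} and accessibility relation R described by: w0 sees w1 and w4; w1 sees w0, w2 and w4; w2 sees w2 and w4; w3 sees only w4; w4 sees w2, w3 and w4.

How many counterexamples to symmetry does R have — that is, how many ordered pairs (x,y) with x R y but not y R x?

Enumerating: (w0,w4), (w1,w2), (w1,w4).

3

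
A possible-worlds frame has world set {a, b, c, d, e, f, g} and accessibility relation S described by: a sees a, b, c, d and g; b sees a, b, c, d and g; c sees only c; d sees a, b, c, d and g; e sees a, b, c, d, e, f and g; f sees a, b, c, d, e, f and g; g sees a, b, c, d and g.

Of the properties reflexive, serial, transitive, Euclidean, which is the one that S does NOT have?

Euclidean

Reflexive: yes — every world is S-related to itself.
Serial: yes — every world has a successor (e.g. a S a).
Transitive: yes — every two-step S-path is closed by a direct edge.
Euclidean: no — a S c and a S b, but not c S b.
Only Euclidean fails.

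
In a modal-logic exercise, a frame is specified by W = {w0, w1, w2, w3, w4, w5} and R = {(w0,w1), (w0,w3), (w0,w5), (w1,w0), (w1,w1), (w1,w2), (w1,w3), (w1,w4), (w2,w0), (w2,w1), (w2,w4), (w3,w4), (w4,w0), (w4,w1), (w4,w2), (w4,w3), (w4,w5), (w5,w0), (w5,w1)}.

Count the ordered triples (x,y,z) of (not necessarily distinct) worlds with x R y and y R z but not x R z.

27

Enumerating: (w0,w1,w0), (w0,w1,w2), (w0,w1,w4), (w0,w3,w4), (w0,w5,w0), (w1,w0,w5), (w1,w4,w5), (w2,w0,w3), (w2,w0,w5), (w2,w1,w2), (w2,w1,w3), (w2,w4,w2), … and 15 more.
Total: 27.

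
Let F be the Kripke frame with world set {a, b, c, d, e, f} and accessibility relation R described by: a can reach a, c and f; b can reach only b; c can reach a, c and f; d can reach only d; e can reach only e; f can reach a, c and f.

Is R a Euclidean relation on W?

Yes

Euclidean: yes — any two successors of a common world are R-related.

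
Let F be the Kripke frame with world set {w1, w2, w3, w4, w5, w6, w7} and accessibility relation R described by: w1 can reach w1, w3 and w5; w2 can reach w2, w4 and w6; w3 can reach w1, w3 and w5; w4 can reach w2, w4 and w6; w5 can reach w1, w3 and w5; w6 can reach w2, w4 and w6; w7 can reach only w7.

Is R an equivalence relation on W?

Yes

Reflexive: yes — every world is R-related to itself.
Symmetric: yes — every pair in R has its reverse in R.
Transitive: yes — every two-step R-path is closed by a direct edge.
So R is an equivalence relation.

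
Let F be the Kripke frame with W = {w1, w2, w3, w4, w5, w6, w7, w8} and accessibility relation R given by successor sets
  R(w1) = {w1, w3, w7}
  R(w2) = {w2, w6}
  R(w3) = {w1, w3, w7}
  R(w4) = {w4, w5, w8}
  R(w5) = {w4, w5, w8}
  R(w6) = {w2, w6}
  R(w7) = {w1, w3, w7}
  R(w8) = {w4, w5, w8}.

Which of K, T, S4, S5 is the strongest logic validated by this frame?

S5

Reflexive (axiom T): yes — every world is R-related to itself.
Transitive (axiom 4): yes — every two-step R-path is closed by a direct edge.
Euclidean (axiom 5): yes — any two successors of a common world are R-related.
So F validates K, T, S4, S5. The strongest is S5.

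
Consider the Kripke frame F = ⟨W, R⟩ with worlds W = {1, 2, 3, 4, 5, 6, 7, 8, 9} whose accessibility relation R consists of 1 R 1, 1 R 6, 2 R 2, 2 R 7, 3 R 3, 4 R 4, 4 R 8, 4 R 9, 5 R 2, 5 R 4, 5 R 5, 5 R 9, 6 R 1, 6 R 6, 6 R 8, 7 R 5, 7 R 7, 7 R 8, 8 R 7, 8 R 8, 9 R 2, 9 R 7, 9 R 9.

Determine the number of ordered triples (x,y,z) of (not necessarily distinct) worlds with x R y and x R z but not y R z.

Enumerating: (2,7,2), (4,8,4), (4,8,9), (4,9,4), (4,9,8), (5,2,4), (5,2,5), (5,2,9), (5,4,2), (5,4,5), (5,9,4), (5,9,5), … and 9 more.
Total: 21.

21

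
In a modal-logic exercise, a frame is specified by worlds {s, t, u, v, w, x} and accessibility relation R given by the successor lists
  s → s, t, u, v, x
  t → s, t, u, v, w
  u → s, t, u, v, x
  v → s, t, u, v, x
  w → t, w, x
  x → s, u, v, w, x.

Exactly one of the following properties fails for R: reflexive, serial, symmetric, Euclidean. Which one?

Reflexive: yes — every world is R-related to itself.
Serial: yes — every world has a successor (e.g. s R s).
Symmetric: yes — every pair in R has its reverse in R.
Euclidean: no — s R t and s R x, but not t R x.
Only Euclidean fails.

Euclidean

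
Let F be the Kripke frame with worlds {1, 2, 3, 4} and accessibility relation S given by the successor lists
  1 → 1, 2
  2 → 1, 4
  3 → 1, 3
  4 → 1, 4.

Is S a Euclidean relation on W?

Euclidean: no — 2 S 1 and 2 S 4, but not 1 S 4.

No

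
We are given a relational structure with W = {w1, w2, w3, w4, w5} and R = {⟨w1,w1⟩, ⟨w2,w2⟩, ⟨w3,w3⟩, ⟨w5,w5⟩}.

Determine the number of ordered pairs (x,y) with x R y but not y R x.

0

R is symmetric; there are no such tuples.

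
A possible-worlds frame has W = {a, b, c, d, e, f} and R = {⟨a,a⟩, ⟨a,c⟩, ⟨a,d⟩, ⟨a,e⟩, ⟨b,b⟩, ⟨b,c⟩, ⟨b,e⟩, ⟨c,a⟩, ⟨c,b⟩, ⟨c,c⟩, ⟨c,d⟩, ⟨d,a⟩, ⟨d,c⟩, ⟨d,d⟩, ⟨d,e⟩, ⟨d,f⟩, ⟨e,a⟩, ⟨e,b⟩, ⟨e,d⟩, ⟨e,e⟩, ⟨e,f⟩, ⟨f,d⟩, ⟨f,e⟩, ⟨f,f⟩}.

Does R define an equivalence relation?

No

Reflexive: yes — every world is R-related to itself.
Symmetric: yes — every pair in R has its reverse in R.
Transitive: no — a R c and c R b, but not a R b.
So R is not an equivalence relation.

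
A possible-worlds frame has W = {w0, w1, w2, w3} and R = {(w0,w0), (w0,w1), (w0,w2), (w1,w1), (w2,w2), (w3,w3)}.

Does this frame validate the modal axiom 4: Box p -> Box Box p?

Axiom 4 corresponds to the accessibility relation being transitive.
Transitive: yes — every two-step R-path is closed by a direct edge.

Yes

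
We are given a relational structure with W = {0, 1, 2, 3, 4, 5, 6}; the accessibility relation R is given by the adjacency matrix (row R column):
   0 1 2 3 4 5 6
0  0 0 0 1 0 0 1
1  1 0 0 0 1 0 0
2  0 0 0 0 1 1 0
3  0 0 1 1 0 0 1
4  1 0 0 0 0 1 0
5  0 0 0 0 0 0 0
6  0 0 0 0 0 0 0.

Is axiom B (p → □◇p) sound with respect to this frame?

The schema B characterises exactly the symmetric frames.
Symmetric: no — 0 R 3 but not 3 R 0.

No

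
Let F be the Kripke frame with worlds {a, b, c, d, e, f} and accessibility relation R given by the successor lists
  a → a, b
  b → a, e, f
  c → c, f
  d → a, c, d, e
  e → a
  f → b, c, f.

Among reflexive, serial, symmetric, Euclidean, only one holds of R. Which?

Reflexive: no — b is not related to itself.
Serial: yes — every world has a successor (e.g. a R a).
Symmetric: no — b R e but not e R b.
Euclidean: no — b R a and b R e, but not a R e.
Only serial holds.

serial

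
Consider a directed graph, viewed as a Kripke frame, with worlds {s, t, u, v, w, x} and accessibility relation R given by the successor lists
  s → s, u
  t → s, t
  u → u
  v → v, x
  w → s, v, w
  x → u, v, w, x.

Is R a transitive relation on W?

No

Transitive: no — t R s and s R u, but not t R u.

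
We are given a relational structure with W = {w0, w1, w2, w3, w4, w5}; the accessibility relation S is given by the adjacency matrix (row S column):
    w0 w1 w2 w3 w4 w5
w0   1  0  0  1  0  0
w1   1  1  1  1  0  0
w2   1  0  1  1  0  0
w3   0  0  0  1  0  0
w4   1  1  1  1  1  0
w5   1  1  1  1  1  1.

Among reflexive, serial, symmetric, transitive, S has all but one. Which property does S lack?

symmetric

Reflexive: yes — every world is S-related to itself.
Serial: yes — every world has a successor (e.g. w0 S w0).
Symmetric: no — w0 S w3 but not w3 S w0.
Transitive: yes — every two-step S-path is closed by a direct edge.
Only symmetric fails.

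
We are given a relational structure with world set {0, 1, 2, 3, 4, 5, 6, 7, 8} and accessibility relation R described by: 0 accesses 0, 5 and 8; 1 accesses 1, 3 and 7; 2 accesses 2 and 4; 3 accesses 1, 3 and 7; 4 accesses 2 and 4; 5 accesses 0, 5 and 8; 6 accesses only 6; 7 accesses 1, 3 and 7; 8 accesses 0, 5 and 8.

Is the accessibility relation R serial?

Yes

Serial: yes — every world has a successor (e.g. 0 R 0).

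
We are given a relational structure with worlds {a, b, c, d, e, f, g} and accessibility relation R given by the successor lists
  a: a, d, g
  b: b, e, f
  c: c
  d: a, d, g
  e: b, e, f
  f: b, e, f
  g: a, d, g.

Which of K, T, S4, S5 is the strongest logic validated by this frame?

Reflexive (axiom T): yes — every world is R-related to itself.
Transitive (axiom 4): yes — every two-step R-path is closed by a direct edge.
Euclidean (axiom 5): yes — any two successors of a common world are R-related.
So F validates K, T, S4, S5. The strongest is S5.

S5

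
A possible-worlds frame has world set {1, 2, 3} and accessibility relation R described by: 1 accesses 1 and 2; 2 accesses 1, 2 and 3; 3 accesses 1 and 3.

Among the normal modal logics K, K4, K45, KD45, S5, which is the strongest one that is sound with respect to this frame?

Transitive (axiom 4): no — 1 R 2 and 2 R 3, but not 1 R 3.
Euclidean (axiom 5): no — 2 R 1 and 2 R 3, but not 1 R 3.
Serial (axiom D): yes — every world has a successor (e.g. 1 R 1).
Reflexive (axiom T): yes — every world is R-related to itself.
So F validates K; K4 would additionally require R to be transitive. The strongest is K.

K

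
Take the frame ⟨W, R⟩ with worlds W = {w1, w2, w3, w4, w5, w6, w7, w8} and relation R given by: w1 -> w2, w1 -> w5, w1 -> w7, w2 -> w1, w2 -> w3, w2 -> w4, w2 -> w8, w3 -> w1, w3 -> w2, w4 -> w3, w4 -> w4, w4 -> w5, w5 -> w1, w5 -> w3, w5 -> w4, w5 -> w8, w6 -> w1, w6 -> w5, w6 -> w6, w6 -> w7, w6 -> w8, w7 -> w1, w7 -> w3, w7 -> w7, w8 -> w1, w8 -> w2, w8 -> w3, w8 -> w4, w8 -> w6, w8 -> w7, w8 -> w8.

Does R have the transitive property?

No

Transitive: no — w1 R w2 and w2 R w3, but not w1 R w3.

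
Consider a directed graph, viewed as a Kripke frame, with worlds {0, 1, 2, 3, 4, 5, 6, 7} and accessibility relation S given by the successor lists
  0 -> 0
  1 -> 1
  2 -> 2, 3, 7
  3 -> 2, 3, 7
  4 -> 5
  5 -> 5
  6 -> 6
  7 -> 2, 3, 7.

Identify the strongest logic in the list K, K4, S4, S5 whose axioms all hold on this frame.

Transitive (axiom 4): yes — every two-step S-path is closed by a direct edge.
Reflexive (axiom T): no — 4 is not related to itself.
Euclidean (axiom 5): yes — any two successors of a common world are S-related.
So F validates K, K4; S4 would additionally require S to be reflexive. The strongest is K4.

K4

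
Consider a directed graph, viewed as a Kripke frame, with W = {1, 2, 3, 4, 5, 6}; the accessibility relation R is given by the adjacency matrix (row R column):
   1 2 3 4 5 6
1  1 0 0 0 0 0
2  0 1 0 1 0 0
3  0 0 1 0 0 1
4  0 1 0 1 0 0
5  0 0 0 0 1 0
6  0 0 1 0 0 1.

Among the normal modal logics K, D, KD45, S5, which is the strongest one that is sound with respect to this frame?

Serial (axiom D): yes — every world has a successor (e.g. 1 R 1).
Euclidean (axiom 5): yes — any two successors of a common world are R-related.
Transitive (axiom 4): yes — every two-step R-path is closed by a direct edge.
Reflexive (axiom T): yes — every world is R-related to itself.
So F validates K, D, KD45, S5. The strongest is S5.

S5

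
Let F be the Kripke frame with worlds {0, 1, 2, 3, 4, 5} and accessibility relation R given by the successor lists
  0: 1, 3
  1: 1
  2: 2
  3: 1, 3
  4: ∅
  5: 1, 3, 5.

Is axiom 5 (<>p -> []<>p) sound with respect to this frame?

No

Axiom 5 corresponds to the accessibility relation being Euclidean.
Euclidean: no — 0 R 1 and 0 R 3, but not 1 R 3.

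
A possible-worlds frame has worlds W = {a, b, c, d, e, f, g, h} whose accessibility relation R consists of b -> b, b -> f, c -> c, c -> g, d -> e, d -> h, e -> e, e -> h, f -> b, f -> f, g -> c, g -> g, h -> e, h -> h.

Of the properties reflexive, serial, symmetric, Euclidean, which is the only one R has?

Euclidean

Reflexive: no — a is not related to itself.
Serial: no — a has no R-successor.
Symmetric: no — d R e but not e R d.
Euclidean: yes — any two successors of a common world are R-related.
Only Euclidean holds.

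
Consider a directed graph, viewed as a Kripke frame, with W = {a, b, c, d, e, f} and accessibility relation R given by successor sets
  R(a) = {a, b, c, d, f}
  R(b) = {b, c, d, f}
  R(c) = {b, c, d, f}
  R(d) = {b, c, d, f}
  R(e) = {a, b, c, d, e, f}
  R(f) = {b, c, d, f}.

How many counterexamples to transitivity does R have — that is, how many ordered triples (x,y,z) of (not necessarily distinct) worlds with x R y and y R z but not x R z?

0

R is transitive; there are no such tuples.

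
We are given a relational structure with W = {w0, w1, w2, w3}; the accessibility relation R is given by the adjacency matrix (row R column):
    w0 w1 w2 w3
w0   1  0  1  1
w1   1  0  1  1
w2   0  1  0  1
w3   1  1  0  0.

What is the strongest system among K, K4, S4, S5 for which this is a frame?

K

Transitive (axiom 4): no — w0 R w2 and w2 R w1, but not w0 R w1.
Reflexive (axiom T): no — w1 is not related to itself.
Euclidean (axiom 5): no — w0 R w3 and w0 R w2, but not w3 R w2.
So F validates K; K4 would additionally require R to be transitive. The strongest is K.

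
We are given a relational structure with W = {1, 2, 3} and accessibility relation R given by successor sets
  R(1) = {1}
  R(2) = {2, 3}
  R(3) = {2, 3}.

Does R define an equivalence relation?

Yes

Reflexive: yes — every world is R-related to itself.
Symmetric: yes — every pair in R has its reverse in R.
Transitive: yes — every two-step R-path is closed by a direct edge.
So R is an equivalence relation.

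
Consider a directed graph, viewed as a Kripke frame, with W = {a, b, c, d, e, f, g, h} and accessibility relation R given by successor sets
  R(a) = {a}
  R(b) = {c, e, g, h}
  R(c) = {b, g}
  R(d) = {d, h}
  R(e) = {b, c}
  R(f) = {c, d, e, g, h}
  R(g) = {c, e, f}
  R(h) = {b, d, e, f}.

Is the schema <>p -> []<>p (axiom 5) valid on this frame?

The schema 5 characterises exactly the Euclidean frames.
Euclidean: no — b R c and b R e, but not c R e.

No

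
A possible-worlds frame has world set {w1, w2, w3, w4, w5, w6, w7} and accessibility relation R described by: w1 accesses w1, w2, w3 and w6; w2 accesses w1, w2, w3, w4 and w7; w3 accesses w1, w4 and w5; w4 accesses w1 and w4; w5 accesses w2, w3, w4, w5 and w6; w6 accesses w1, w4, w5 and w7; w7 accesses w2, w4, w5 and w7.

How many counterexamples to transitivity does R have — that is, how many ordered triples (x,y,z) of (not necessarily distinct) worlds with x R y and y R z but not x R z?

37

Enumerating: (w1,w2,w4), (w1,w2,w7), (w1,w3,w4), (w1,w3,w5), (w1,w6,w4), (w1,w6,w5), (w1,w6,w7), (w2,w1,w6), (w2,w3,w5), (w2,w7,w5), (w3,w1,w2), (w3,w1,w3), … and 25 more.
Total: 37.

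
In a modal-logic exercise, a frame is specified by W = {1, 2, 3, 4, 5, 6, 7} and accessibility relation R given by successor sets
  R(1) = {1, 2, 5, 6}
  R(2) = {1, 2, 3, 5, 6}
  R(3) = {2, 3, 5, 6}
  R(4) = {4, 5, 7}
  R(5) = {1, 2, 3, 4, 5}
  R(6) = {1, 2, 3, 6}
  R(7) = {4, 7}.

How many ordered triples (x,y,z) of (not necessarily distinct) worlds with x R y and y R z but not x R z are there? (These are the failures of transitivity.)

Enumerating: (1,2,3), (1,5,3), (1,5,4), (1,6,3), (2,5,4), (3,2,1), (3,5,1), (3,5,4), (3,6,1), (4,5,1), (4,5,2), (4,5,3), … and 8 more.
Total: 20.

20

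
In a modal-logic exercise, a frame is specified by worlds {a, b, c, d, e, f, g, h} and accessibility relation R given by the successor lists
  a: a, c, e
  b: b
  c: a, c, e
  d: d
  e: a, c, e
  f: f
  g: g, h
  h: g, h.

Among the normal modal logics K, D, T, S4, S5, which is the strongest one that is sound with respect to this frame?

S5

Serial (axiom D): yes — every world has a successor (e.g. a R a).
Reflexive (axiom T): yes — every world is R-related to itself.
Transitive (axiom 4): yes — every two-step R-path is closed by a direct edge.
Euclidean (axiom 5): yes — any two successors of a common world are R-related.
So F validates K, D, T, S4, S5. The strongest is S5.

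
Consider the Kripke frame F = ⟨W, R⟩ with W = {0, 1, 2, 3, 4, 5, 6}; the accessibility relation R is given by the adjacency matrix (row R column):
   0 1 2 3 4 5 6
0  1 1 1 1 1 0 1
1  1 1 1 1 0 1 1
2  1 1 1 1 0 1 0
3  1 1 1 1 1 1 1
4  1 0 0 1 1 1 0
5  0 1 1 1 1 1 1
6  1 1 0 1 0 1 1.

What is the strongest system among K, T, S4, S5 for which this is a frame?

T

Reflexive (axiom T): yes — every world is R-related to itself.
Transitive (axiom 4): no — 0 R 1 and 1 R 5, but not 0 R 5.
Euclidean (axiom 5): no — 0 R 1 and 0 R 4, but not 1 R 4.
So F validates K, T; S4 would additionally require R to be transitive. The strongest is T.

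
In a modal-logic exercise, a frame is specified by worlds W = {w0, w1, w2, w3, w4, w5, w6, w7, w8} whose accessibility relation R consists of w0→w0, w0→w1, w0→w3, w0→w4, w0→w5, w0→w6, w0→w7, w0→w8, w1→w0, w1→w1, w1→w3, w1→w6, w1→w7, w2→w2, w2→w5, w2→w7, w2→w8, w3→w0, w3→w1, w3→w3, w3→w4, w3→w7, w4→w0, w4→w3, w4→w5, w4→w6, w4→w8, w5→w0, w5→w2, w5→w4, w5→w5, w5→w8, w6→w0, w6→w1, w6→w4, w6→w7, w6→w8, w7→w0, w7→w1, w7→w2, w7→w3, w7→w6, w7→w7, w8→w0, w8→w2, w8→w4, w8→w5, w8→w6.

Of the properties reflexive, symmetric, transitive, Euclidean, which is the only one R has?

Reflexive: no — w4 is not related to itself.
Symmetric: yes — every pair in R has its reverse in R.
Transitive: no — w0 R w5 and w5 R w2, but not w0 R w2.
Euclidean: no — w0 R w1 and w0 R w4, but not w1 R w4.
Only symmetric holds.

symmetric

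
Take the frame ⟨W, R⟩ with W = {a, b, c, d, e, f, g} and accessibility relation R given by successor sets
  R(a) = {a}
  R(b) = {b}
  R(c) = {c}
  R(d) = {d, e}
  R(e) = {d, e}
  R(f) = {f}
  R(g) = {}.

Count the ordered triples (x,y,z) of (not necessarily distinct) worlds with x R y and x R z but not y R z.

R is Euclidean; there are no such tuples.

0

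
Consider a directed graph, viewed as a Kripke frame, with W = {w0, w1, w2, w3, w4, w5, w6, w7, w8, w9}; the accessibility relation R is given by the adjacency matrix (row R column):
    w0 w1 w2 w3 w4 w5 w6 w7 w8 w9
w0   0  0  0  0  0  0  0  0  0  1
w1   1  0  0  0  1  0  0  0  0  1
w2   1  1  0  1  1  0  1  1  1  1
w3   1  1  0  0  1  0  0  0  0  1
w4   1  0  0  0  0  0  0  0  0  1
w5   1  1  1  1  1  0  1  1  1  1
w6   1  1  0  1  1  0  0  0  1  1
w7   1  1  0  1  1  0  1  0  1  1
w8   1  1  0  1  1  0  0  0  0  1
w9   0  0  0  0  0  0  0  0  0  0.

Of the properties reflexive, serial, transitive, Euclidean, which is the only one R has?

transitive

Reflexive: no — w0 is not related to itself.
Serial: no — w9 has no R-successor.
Transitive: yes — every two-step R-path is closed by a direct edge.
Euclidean: no — w1 R w0 and w1 R w4, but not w0 R w4.
Only transitive holds.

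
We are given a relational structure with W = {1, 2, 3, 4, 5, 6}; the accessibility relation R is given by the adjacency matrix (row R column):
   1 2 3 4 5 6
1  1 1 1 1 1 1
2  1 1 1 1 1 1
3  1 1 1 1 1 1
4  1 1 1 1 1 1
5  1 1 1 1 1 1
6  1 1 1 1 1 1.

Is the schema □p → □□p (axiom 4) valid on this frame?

By correspondence theory, 4 is valid on a frame iff R is transitive.
Transitive: yes — every two-step R-path is closed by a direct edge.

Yes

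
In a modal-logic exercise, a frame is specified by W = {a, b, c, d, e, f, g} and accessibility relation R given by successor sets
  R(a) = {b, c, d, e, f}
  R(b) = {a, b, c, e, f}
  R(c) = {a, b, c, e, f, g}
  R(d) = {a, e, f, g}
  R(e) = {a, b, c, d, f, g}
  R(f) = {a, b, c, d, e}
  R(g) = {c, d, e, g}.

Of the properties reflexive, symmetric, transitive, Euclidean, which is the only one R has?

Reflexive: no — a is not related to itself.
Symmetric: yes — every pair in R has its reverse in R.
Transitive: no — a R c and c R g, but not a R g.
Euclidean: no — a R b and a R d, but not b R d.
Only symmetric holds.

symmetric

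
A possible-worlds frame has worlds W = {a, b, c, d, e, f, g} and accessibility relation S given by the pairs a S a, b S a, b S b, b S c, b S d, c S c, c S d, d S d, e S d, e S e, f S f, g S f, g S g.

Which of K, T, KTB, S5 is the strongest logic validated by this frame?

Reflexive (axiom T): yes — every world is S-related to itself.
Symmetric (axiom B): no — b S a but not a S b.
Euclidean (axiom 5): no — b S a and b S c, but not a S c.
So F validates K, T; KTB would additionally require S to be symmetric. The strongest is T.

T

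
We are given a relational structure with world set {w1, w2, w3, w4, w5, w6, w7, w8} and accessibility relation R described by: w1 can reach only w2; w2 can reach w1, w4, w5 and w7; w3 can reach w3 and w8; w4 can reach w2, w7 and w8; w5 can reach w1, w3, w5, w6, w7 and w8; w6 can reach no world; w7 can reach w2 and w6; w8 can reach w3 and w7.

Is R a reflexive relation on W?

Reflexive: no — w1 is not related to itself.

No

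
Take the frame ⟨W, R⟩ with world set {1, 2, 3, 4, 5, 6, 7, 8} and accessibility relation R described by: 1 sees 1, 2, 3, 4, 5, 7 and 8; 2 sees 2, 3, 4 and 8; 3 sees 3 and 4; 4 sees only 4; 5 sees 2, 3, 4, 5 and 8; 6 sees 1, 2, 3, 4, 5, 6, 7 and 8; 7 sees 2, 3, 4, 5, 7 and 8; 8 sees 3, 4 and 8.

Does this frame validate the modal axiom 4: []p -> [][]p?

By correspondence theory, 4 is valid on a frame iff R is transitive.
Transitive: yes — every two-step R-path is closed by a direct edge.

Yes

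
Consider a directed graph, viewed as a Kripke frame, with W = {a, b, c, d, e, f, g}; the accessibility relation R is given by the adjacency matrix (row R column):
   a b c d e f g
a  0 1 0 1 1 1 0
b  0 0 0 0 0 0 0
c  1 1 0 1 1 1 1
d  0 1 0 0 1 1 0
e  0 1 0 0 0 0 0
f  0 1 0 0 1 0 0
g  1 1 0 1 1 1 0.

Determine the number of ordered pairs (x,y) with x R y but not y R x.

Enumerating: (a,b), (a,d), (a,e), (a,f), (c,a), (c,b), (c,d), (c,e), (c,f), (c,g), (d,b), (d,e), … and 9 more.
Total: 21.

21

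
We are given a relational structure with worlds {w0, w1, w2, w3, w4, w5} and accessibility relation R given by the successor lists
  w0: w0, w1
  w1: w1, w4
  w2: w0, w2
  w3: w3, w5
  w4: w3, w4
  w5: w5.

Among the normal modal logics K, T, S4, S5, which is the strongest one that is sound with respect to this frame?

Reflexive (axiom T): yes — every world is R-related to itself.
Transitive (axiom 4): no — w0 R w1 and w1 R w4, but not w0 R w4.
Euclidean (axiom 5): no — w0 R w1 and w0 R w0, but not w1 R w0.
So F validates K, T; S4 would additionally require R to be transitive. The strongest is T.

T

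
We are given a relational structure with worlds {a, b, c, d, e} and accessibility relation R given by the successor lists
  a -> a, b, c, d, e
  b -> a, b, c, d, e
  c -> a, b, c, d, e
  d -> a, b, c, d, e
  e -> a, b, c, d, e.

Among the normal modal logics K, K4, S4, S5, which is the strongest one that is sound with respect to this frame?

Transitive (axiom 4): yes — every two-step R-path is closed by a direct edge.
Reflexive (axiom T): yes — every world is R-related to itself.
Euclidean (axiom 5): yes — any two successors of a common world are R-related.
So F validates K, K4, S4, S5. The strongest is S5.

S5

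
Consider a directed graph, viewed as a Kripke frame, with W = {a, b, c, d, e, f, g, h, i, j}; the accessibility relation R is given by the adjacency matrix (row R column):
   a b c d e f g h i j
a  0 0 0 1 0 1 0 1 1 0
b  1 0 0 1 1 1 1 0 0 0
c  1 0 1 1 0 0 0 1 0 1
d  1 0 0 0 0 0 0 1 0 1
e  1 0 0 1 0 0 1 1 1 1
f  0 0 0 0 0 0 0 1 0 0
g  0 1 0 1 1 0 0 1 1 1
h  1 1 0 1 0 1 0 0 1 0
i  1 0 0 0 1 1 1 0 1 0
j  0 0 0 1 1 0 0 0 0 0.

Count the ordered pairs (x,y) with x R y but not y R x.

18

Enumerating: (a,f), (b,a), (b,d), (b,e), (b,f), (c,a), (c,d), (c,h), (c,j), (e,a), (e,d), (e,h), (g,d), (g,h), (g,j), (h,b), (h,i), (i,f).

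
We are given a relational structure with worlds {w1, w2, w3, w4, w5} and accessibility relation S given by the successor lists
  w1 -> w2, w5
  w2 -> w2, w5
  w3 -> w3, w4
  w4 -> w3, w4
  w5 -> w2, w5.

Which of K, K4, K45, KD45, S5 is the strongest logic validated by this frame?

Transitive (axiom 4): yes — every two-step S-path is closed by a direct edge.
Euclidean (axiom 5): yes — any two successors of a common world are S-related.
Serial (axiom D): yes — every world has a successor (e.g. w1 S w2).
Reflexive (axiom T): no — w1 is not related to itself.
So F validates K, K4, K45, KD45; S5 would additionally require S to be reflexive. The strongest is KD45.

KD45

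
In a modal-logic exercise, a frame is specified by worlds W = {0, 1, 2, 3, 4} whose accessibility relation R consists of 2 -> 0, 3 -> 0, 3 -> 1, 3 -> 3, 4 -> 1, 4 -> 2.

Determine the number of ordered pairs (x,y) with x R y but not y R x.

5

Enumerating: (2,0), (3,0), (3,1), (4,1), (4,2).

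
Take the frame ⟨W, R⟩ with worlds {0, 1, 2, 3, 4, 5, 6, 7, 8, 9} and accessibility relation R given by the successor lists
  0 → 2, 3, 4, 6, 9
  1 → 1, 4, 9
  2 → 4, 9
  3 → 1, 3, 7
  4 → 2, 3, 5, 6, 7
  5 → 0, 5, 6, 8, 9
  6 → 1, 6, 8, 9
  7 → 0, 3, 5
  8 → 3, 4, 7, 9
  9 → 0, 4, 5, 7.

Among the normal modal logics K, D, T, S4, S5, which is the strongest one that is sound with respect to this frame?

D

Serial (axiom D): yes — every world has a successor (e.g. 0 R 2).
Reflexive (axiom T): no — 0 is not related to itself.
Transitive (axiom 4): no — 0 R 3 and 3 R 1, but not 0 R 1.
Euclidean (axiom 5): no — 0 R 2 and 0 R 3, but not 2 R 3.
So F validates K, D; T would additionally require R to be reflexive. The strongest is D.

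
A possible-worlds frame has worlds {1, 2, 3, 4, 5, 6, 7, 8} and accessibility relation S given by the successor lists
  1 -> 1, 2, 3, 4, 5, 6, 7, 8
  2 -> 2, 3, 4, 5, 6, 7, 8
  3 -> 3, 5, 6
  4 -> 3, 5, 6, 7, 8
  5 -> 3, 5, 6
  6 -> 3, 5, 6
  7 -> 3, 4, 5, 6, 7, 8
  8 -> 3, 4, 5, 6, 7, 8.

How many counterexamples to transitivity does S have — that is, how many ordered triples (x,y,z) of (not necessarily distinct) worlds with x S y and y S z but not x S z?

Enumerating: (4,7,4), (4,8,4).

2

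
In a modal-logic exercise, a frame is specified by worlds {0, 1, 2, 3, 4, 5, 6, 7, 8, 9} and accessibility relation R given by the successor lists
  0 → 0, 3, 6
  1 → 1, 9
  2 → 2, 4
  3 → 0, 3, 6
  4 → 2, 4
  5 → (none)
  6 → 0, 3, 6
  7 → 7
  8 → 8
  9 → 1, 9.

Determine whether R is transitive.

Yes

Transitive: yes — every two-step R-path is closed by a direct edge.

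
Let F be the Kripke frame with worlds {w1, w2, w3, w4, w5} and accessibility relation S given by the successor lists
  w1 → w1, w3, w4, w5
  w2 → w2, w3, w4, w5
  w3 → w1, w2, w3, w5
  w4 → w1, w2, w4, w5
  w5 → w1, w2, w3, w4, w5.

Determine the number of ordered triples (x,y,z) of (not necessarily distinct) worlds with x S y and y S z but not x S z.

Enumerating: (w1,w3,w2), (w1,w4,w2), (w1,w5,w2), (w2,w3,w1), (w2,w4,w1), (w2,w5,w1), (w3,w1,w4), (w3,w2,w4), (w3,w5,w4), (w4,w1,w3), (w4,w2,w3), (w4,w5,w3).

12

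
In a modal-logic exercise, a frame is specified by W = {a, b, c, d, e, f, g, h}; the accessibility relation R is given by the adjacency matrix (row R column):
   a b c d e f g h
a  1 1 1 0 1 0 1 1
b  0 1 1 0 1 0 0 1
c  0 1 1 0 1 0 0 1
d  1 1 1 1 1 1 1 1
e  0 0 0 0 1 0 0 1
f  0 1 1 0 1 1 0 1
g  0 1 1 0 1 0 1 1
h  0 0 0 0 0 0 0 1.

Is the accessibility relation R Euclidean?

No

Euclidean: no — a R b and a R g, but not b R g.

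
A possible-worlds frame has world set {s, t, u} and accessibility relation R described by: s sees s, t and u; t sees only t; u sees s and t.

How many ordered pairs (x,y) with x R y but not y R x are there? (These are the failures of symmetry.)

2

Enumerating: (s,t), (u,t).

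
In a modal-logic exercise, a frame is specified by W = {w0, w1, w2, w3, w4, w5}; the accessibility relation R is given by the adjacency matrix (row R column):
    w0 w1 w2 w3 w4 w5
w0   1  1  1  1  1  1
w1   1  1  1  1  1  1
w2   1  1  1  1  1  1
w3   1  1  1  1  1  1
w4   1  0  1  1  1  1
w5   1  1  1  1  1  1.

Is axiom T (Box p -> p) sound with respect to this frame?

Yes

The schema T characterises exactly the reflexive frames.
Reflexive: yes — every world is R-related to itself.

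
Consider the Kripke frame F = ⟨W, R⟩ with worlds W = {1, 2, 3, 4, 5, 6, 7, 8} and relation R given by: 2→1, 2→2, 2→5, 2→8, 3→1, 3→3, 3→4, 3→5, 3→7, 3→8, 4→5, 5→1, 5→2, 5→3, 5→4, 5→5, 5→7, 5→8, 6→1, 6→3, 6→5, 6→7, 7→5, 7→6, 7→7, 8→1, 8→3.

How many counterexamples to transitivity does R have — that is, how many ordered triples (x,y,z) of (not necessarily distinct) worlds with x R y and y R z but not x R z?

Enumerating: (2,5,3), (2,5,4), (2,5,7), (2,8,3), (3,5,2), (3,7,6), (4,5,1), (4,5,2), (4,5,3), (4,5,4), (4,5,7), (4,5,8), … and 18 more.
Total: 30.

30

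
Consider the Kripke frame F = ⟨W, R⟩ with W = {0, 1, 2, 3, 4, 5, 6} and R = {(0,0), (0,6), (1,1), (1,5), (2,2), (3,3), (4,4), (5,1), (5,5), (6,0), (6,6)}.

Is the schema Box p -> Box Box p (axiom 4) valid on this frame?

Axiom 4 corresponds to the accessibility relation being transitive.
Transitive: yes — every two-step R-path is closed by a direct edge.

Yes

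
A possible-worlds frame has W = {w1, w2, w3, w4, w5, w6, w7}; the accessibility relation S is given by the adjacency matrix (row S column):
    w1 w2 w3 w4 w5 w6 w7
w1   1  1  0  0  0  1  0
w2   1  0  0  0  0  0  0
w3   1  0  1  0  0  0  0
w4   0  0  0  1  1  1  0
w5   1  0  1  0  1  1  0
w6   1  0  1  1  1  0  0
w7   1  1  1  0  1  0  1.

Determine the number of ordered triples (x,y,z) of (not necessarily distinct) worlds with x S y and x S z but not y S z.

Enumerating: (w1,w2,w2), (w1,w2,w6), (w1,w6,w2), (w1,w6,w6), (w3,w1,w3), (w4,w5,w4), (w4,w6,w6), (w5,w1,w3), (w5,w1,w5), (w5,w3,w5), (w5,w3,w6), (w5,w6,w6), … and 20 more.
Total: 32.

32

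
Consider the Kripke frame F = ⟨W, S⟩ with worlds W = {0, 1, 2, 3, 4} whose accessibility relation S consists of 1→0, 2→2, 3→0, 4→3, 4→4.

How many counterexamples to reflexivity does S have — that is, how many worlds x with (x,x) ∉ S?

Enumerating: 0, 1, 3.

3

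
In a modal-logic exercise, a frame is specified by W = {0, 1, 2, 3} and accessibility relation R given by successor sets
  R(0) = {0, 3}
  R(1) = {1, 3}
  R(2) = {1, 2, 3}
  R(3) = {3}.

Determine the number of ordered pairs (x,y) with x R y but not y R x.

Enumerating: (0,3), (1,3), (2,1), (2,3).

4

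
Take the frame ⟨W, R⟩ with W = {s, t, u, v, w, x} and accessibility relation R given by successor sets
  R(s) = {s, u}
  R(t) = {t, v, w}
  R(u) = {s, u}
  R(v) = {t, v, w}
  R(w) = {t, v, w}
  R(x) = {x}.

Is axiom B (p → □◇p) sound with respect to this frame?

The schema B characterises exactly the symmetric frames.
Symmetric: yes — every pair in R has its reverse in R.

Yes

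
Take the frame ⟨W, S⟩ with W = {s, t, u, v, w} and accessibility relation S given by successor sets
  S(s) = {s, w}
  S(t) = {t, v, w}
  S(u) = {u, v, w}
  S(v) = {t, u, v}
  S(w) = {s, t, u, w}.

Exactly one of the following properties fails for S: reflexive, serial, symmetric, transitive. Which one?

Reflexive: yes — every world is S-related to itself.
Serial: yes — every world has a successor (e.g. s S s).
Symmetric: yes — every pair in S has its reverse in S.
Transitive: no — s S w and w S t, but not s S t.
Only transitive fails.

transitive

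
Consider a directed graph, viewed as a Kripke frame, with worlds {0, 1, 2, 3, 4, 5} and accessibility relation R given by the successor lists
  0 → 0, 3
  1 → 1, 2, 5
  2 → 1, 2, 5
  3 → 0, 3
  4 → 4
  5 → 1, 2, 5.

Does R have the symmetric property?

Yes

Symmetric: yes — every pair in R has its reverse in R.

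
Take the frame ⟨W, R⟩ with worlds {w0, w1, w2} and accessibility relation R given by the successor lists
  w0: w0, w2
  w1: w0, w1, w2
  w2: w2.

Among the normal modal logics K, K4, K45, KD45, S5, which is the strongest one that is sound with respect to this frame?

Transitive (axiom 4): yes — every two-step R-path is closed by a direct edge.
Euclidean (axiom 5): no — w1 R w2 and w1 R w0, but not w2 R w0.
Serial (axiom D): yes — every world has a successor (e.g. w0 R w0).
Reflexive (axiom T): yes — every world is R-related to itself.
So F validates K, K4; K45 would additionally require R to be Euclidean. The strongest is K4.

K4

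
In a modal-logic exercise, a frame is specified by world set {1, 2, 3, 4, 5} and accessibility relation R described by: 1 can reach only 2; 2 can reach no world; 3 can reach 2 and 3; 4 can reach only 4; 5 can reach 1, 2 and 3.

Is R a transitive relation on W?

Yes

Transitive: yes — every two-step R-path is closed by a direct edge.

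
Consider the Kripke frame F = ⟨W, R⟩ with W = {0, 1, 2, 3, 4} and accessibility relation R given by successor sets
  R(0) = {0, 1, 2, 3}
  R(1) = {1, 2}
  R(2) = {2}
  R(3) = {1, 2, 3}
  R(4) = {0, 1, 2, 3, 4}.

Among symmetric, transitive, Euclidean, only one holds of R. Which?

transitive

Symmetric: no — 0 R 1 but not 1 R 0.
Transitive: yes — every two-step R-path is closed by a direct edge.
Euclidean: no — 0 R 1 and 0 R 3, but not 1 R 3.
Only transitive holds.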